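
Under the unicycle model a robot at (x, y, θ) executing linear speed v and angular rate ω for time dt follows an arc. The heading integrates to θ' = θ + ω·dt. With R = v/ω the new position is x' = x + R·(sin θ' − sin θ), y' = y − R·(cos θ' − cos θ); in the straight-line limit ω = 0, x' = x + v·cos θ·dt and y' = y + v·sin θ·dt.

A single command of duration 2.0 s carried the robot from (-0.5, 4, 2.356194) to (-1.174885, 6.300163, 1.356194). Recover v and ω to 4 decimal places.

Δθ = 1.356194 − 2.356194 = -1.000000
ω = Δθ/dt = -1.000000/2.0 = -0.5000
R = −Δy/(cos θ' − cos θ) = -2.5000
v = R·ω = -2.5000·-0.5000 = 1.2500

v = 1.2500, ω = -0.5000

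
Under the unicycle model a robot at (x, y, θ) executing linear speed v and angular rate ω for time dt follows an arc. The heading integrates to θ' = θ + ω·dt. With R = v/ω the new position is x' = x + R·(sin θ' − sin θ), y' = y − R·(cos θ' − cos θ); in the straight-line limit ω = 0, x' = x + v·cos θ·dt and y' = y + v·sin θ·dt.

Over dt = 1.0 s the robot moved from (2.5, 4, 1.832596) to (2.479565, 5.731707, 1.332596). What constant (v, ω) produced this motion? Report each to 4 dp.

Δθ = 1.332596 − 1.832596 = -0.500000
ω = Δθ/dt = -0.500000/1.0 = -0.5000
R = −Δy/(cos θ' − cos θ) = -3.5000
v = R·ω = -3.5000·-0.5000 = 1.7500

v = 1.7500, ω = -0.5000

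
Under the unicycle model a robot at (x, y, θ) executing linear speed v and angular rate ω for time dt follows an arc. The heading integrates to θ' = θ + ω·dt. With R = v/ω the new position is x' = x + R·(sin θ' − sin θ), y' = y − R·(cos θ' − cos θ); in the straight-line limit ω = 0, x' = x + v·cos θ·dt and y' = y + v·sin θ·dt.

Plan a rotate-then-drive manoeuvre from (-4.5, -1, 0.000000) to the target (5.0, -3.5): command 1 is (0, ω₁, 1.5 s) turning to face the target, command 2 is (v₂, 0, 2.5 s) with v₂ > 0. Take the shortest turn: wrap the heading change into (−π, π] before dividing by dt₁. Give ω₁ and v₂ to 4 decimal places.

heading to target = atan2(-3.5−-1, 5−-4.5) = -0.2573
Δθ = wrap(-0.2573 − 0.0000) = -0.2573; ω₁ = Δθ/dt₁ = -0.1715
distance = √((5−-4.5)² + (-3.5−-1)²) = 9.8234; v₂ = distance/dt₂ = 3.9294

ω₁ = -0.1715, v₂ = 3.9294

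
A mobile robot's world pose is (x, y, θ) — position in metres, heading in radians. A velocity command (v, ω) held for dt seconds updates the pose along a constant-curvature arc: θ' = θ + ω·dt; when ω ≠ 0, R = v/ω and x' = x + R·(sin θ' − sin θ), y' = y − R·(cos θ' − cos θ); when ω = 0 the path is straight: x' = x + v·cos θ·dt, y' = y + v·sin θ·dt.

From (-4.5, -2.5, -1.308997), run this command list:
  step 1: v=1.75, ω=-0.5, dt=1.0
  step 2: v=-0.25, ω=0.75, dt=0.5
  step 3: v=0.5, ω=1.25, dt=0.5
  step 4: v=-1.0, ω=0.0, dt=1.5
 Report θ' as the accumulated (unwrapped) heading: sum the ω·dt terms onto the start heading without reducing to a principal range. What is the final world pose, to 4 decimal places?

step 1: θ'=-1.8090 (R=-3.5000) → pose (-4.4796, -4.2317, -1.8090)
step 2: θ'=-1.4340 (R=-0.3333) → pose (-4.4733, -4.1076, -1.4340)
step 3: θ'=-0.8090 (R=0.4000) → pose (-4.3664, -4.3291, -0.8090)
step 4: θ'=-0.8090 (straight) → pose (-5.4018, -3.2437, -0.8090)

(-5.4018, -3.2437, -0.8090)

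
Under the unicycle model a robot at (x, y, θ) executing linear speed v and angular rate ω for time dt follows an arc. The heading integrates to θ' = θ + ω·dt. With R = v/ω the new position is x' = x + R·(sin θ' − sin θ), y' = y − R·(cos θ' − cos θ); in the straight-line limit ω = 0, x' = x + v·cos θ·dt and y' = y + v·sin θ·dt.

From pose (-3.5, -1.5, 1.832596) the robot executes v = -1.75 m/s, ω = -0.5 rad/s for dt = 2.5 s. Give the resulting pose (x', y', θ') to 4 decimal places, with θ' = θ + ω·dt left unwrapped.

θ' = 1.8326 + -0.5·2.5 = 0.5826
R = v/ω = -1.75/-0.5 = 3.5000
x' = -3.5 + 3.5000·(sin 0.5826 − sin 1.8326) = -4.9551
y' = -1.5 − 3.5000·(cos 0.5826 − cos 1.8326) = -5.3285

(-4.9551, -5.3285, 0.5826)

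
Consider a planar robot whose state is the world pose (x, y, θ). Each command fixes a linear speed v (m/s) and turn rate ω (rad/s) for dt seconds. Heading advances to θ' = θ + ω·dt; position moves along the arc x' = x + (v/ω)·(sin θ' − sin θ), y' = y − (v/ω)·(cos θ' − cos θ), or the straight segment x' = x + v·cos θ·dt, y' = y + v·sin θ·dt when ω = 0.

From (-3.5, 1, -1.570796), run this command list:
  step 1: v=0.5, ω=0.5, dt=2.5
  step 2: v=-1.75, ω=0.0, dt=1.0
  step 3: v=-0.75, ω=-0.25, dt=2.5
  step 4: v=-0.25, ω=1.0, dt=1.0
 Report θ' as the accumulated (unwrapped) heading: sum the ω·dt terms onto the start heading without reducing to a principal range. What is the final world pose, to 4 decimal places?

step 1: θ'=-0.3208 (R=1.0000) → pose (-2.8153, 0.0510, -0.3208)
step 2: θ'=-0.3208 (straight) → pose (-4.4760, 0.6028, -0.3208)
step 3: θ'=-0.9458 (R=3.0000) → pose (-5.9630, 1.6945, -0.9458)
step 4: θ'=0.0542 (R=-0.2500) → pose (-6.1793, 1.7978, 0.0542)

(-6.1793, 1.7978, 0.0542)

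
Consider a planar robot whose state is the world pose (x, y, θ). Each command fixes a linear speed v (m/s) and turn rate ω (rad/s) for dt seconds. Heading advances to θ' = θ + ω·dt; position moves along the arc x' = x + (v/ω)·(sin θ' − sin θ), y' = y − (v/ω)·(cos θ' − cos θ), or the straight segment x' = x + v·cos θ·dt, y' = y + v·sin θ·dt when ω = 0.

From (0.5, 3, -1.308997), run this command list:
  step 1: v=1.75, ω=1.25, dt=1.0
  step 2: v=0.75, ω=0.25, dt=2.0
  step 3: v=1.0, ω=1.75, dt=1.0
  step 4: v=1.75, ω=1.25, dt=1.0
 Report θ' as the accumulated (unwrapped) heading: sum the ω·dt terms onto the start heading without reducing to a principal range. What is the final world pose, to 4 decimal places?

step 1: θ'=-0.0590 (R=1.4000) → pose (1.7697, 1.9648, -0.0590)
step 2: θ'=0.4410 (R=3.0000) → pose (3.2272, 2.2466, 0.4410)
step 3: θ'=2.1910 (R=0.5714) → pose (3.4483, 3.0955, 2.1910)
step 4: θ'=3.4410 (R=1.4000) → pose (1.8961, 3.6195, 3.4410)

(1.8961, 3.6195, 3.4410)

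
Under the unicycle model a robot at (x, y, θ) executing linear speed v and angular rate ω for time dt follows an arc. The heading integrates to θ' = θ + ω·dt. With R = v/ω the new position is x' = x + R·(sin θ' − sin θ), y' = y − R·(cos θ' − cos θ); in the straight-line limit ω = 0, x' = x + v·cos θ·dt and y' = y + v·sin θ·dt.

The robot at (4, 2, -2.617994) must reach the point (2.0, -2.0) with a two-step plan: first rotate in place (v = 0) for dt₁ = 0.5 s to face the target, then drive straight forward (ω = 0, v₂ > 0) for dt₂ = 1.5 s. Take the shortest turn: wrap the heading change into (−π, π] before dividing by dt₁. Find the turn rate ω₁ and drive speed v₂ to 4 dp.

heading to target = atan2(-2−2, 2−4) = -2.0344
Δθ = wrap(-2.0344 − -2.6180) = 0.5836; ω₁ = Δθ/dt₁ = 1.1671
distance = √((2−4)² + (-2−2)²) = 4.4721; v₂ = distance/dt₂ = 2.9814

ω₁ = 1.1671, v₂ = 2.9814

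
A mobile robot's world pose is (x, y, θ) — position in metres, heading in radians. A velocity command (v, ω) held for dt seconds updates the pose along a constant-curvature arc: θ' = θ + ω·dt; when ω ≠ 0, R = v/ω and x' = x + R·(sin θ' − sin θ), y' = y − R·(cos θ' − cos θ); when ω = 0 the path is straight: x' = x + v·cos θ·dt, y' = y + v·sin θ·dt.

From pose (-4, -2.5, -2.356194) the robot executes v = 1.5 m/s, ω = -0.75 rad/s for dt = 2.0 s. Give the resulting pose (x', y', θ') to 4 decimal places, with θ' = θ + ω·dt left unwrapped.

(-6.7248, -2.5965, -3.8562)

θ' = -2.3562 + -0.75·2.0 = -3.8562
R = v/ω = 1.5/-0.75 = -2.0000
x' = -4 + -2.0000·(sin -3.8562 − sin -2.3562) = -6.7248
y' = -2.5 − -2.0000·(cos -3.8562 − cos -2.3562) = -2.5965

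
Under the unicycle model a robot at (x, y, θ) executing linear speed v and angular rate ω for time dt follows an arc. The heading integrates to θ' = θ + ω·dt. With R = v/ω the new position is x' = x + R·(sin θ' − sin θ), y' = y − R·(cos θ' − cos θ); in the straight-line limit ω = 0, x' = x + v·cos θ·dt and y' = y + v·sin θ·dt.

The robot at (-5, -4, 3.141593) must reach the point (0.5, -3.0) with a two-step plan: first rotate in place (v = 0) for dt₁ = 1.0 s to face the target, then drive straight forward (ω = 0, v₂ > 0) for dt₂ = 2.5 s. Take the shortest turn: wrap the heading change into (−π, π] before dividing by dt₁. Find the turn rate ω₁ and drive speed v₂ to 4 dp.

heading to target = atan2(-3−-4, 0.5−-5) = 0.1799
Δθ = wrap(0.1799 − 3.1416) = -2.9617; ω₁ = Δθ/dt₁ = -2.9617
distance = √((0.5−-5)² + (-3−-4)²) = 5.5902; v₂ = distance/dt₂ = 2.2361

ω₁ = -2.9617, v₂ = 2.2361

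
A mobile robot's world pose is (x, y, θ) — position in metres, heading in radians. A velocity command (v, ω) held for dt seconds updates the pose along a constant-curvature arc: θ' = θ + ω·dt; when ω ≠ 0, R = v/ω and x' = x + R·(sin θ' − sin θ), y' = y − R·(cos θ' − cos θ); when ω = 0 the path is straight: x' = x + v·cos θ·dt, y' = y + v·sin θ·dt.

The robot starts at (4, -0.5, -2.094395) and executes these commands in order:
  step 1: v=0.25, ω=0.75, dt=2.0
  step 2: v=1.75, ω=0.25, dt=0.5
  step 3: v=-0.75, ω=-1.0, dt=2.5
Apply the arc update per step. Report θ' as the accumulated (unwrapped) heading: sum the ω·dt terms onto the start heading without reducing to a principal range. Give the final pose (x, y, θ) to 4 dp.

(5.0664, 0.0215, -2.9694)

step 1: θ'=-0.5944 (R=0.3333) → pose (4.1020, -0.9428, -0.5944)
step 2: θ'=-0.4694 (R=7.0000) → pose (4.8556, -1.3863, -0.4694)
step 3: θ'=-2.9694 (R=0.7500) → pose (5.0664, 0.0215, -2.9694)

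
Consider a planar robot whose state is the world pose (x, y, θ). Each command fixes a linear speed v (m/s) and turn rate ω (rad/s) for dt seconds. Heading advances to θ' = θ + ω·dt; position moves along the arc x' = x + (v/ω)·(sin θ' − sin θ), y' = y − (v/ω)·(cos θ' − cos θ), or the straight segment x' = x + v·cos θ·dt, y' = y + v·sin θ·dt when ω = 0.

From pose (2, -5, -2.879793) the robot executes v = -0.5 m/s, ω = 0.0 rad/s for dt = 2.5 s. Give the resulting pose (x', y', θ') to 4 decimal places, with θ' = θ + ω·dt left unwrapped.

θ' = -2.8798 + 0.0·2.5 = -2.8798
ω = 0 → straight: x' = 2 + -0.5·cos(-2.8798)·2.5 = 3.2074
y' = -5 + -0.5·sin(-2.8798)·2.5 = -4.6765

(3.2074, -4.6765, -2.8798)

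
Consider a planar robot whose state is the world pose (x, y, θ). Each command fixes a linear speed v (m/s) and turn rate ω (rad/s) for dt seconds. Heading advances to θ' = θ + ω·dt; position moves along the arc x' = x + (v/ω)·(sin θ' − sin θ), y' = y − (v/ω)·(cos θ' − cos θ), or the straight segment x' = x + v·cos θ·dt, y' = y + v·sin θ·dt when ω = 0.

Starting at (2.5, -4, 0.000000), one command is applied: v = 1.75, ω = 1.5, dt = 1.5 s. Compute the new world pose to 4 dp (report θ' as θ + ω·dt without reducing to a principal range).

θ' = 0.0000 + 1.5·1.5 = 2.2500
R = v/ω = 1.75/1.5 = 1.1667
x' = 2.5 + 1.1667·(sin 2.2500 − sin 0.0000) = 3.4078
y' = -4 − 1.1667·(cos 2.2500 − cos 0.0000) = -2.1005

(3.4078, -2.1005, 2.2500)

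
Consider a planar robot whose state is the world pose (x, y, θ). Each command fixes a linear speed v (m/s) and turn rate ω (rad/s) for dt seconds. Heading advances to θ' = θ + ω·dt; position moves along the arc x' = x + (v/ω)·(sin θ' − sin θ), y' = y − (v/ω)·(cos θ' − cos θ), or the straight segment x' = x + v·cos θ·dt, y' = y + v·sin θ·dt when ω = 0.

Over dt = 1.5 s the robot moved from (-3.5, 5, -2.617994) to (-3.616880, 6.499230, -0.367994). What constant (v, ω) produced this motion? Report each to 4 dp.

v = -1.2500, ω = 1.5000

Δθ = -0.367994 − -2.617994 = 2.250000
ω = Δθ/dt = 2.250000/1.5 = 1.5000
R = −Δy/(cos θ' − cos θ) = -0.8333
v = R·ω = -0.8333·1.5000 = -1.2500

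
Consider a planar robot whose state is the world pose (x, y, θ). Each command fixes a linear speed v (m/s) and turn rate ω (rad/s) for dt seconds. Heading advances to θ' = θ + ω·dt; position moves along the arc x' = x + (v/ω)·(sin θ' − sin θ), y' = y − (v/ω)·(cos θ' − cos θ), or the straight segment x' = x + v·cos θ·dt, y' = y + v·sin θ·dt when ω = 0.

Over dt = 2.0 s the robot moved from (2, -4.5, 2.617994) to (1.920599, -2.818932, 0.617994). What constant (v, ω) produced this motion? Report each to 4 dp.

v = 1.0000, ω = -1.0000

Δθ = 0.617994 − 2.617994 = -2.000000
ω = Δθ/dt = -2.000000/2.0 = -1.0000
R = −Δy/(cos θ' − cos θ) = -1.0000
v = R·ω = -1.0000·-1.0000 = 1.0000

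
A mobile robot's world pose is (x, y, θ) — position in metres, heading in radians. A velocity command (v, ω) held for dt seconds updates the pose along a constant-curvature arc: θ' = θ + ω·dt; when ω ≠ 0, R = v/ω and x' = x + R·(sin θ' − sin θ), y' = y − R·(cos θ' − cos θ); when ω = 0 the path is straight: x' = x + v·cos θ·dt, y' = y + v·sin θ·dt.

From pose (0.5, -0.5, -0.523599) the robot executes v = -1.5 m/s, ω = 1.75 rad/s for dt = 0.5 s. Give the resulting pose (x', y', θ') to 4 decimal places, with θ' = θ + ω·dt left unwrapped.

θ' = -0.5236 + 1.75·0.5 = 0.3514
R = v/ω = -1.5/1.75 = -0.8571
x' = 0.5 + -0.8571·(sin 0.3514 − sin -0.5236) = -0.2236
y' = -0.5 − -0.8571·(cos 0.3514 − cos -0.5236) = -0.4375

(-0.2236, -0.4375, 0.3514)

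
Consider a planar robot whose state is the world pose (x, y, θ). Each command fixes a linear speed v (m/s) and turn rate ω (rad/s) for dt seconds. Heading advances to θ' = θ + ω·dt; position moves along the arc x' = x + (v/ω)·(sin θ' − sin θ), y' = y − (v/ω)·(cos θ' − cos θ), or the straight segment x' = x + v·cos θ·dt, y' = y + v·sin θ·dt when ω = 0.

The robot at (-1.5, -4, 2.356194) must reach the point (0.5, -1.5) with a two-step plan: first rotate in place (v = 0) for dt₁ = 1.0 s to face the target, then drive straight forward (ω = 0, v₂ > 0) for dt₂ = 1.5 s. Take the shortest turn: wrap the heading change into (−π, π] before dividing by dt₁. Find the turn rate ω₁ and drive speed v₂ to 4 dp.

heading to target = atan2(-1.5−-4, 0.5−-1.5) = 0.8961
Δθ = wrap(0.8961 − 2.3562) = -1.4601; ω₁ = Δθ/dt₁ = -1.4601
distance = √((0.5−-1.5)² + (-1.5−-4)²) = 3.2016; v₂ = distance/dt₂ = 2.1344

ω₁ = -1.4601, v₂ = 2.1344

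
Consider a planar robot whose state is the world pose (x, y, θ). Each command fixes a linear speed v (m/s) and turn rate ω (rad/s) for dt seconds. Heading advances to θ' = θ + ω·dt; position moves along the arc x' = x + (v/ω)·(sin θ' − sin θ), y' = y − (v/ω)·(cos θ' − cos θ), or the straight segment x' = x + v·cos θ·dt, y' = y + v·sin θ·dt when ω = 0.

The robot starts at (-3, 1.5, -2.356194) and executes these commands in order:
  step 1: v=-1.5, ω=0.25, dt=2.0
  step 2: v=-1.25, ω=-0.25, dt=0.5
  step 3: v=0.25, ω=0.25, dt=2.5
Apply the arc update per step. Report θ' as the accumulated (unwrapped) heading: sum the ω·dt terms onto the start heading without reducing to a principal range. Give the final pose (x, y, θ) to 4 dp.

(-1.3325, 4.0286, -1.3562)

step 1: θ'=-1.8562 (R=-6.0000) → pose (-1.4853, 4.0534, -1.8562)
step 2: θ'=-1.9812 (R=5.0000) → pose (-1.2724, 4.6406, -1.9812)
step 3: θ'=-1.3562 (R=1.0000) → pose (-1.3325, 4.0286, -1.3562)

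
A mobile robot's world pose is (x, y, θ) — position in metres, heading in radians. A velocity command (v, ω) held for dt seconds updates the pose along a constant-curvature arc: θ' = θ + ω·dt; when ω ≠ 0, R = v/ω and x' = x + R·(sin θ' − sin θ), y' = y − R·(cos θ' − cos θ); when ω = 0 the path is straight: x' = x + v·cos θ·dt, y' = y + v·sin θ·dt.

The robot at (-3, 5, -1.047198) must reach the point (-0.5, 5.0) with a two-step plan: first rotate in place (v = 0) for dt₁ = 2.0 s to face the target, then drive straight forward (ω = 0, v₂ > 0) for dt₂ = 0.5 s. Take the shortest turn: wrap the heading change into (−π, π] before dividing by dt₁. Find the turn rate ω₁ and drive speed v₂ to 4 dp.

heading to target = atan2(5−5, -0.5−-3) = 0.0000
Δθ = wrap(0.0000 − -1.0472) = 1.0472; ω₁ = Δθ/dt₁ = 0.5236
distance = √((-0.5−-3)² + (5−5)²) = 2.5000; v₂ = distance/dt₂ = 5.0000

ω₁ = 0.5236, v₂ = 5.0000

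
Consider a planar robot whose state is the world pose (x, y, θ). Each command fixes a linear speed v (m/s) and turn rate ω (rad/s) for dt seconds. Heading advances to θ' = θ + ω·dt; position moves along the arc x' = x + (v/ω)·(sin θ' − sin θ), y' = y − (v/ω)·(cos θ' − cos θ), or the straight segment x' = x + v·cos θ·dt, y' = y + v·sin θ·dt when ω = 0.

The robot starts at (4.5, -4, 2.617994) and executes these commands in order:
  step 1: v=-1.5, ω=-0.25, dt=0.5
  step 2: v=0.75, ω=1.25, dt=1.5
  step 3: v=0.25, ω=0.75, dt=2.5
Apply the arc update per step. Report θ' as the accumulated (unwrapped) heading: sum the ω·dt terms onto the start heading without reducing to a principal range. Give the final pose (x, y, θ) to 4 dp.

(4.4976, -5.1358, 6.2430)

step 1: θ'=2.4930 (R=6.0000) → pose (5.1244, -4.4146, 2.4930)
step 2: θ'=4.3680 (R=0.6000) → pose (4.1972, -4.6901, 4.3680)
step 3: θ'=6.2430 (R=0.3333) → pose (4.4976, -5.1358, 6.2430)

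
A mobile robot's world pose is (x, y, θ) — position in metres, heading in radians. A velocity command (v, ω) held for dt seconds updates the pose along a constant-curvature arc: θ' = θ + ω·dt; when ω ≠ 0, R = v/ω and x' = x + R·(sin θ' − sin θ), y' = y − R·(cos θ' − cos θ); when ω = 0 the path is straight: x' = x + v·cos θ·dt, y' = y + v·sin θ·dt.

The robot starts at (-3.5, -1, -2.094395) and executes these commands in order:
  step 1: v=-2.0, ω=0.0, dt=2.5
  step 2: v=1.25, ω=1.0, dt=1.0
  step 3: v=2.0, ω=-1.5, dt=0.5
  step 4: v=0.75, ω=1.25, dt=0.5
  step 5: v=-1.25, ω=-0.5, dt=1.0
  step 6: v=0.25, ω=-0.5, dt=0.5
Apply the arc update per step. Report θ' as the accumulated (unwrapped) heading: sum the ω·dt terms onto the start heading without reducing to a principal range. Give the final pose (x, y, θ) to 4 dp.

step 1: θ'=-2.0944 (straight) → pose (-1.0000, 3.3301, -2.0944)
step 2: θ'=-1.0944 (R=1.2500) → pose (-1.0283, 2.1319, -1.0944)
step 3: θ'=-1.8444 (R=-1.3333) → pose (-0.9294, 1.1602, -1.8444)
step 4: θ'=-1.2194 (R=0.6000) → pose (-0.9151, 0.7915, -1.2194)
step 5: θ'=-1.7194 (R=2.5000) → pose (-1.0403, 2.0222, -1.7194)
step 6: θ'=-1.9694 (R=-0.5000) → pose (-1.0740, 1.9022, -1.9694)

(-1.0740, 1.9022, -1.9694)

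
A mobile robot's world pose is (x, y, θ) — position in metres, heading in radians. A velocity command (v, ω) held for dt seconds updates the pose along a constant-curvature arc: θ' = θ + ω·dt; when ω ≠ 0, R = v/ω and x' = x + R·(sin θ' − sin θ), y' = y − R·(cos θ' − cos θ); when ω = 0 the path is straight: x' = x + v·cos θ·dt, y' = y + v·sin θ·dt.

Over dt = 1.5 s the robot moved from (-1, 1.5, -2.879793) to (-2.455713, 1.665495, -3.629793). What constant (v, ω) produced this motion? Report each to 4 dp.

Δθ = -3.629793 − -2.879793 = -0.750000
ω = Δθ/dt = -0.750000/1.5 = -0.5000
R = Δx/(sin θ' − sin θ) = -2.0000
v = R·ω = -2.0000·-0.5000 = 1.0000

v = 1.0000, ω = -0.5000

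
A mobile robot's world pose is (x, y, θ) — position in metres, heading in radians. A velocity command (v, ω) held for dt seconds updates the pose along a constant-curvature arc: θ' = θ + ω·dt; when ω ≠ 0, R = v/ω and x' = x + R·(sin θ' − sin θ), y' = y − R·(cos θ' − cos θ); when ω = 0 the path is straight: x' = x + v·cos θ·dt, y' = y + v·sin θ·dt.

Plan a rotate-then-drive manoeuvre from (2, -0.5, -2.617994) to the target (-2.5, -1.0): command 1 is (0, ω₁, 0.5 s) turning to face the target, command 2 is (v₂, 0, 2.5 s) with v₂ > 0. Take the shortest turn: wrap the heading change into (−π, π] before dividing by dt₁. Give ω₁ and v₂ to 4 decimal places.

ω₁ = -0.8259, v₂ = 1.8111

heading to target = atan2(-1−-0.5, -2.5−2) = -3.0309
Δθ = wrap(-3.0309 − -2.6180) = -0.4129; ω₁ = Δθ/dt₁ = -0.8259
distance = √((-2.5−2)² + (-1−-0.5)²) = 4.5277; v₂ = distance/dt₂ = 1.8111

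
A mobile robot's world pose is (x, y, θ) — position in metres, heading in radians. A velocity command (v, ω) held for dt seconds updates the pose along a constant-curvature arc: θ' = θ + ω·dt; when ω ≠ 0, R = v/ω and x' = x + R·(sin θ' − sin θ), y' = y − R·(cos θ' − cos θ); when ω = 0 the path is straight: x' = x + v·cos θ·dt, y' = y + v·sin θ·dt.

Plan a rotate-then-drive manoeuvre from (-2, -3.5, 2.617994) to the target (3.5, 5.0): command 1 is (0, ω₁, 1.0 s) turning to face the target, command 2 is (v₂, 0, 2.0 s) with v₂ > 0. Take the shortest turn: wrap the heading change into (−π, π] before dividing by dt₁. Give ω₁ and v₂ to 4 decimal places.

ω₁ = -1.6215, v₂ = 5.0621

heading to target = atan2(5−-3.5, 3.5−-2) = 0.9965
Δθ = wrap(0.9965 − 2.6180) = -1.6215; ω₁ = Δθ/dt₁ = -1.6215
distance = √((3.5−-2)² + (5−-3.5)²) = 10.1242; v₂ = distance/dt₂ = 5.0621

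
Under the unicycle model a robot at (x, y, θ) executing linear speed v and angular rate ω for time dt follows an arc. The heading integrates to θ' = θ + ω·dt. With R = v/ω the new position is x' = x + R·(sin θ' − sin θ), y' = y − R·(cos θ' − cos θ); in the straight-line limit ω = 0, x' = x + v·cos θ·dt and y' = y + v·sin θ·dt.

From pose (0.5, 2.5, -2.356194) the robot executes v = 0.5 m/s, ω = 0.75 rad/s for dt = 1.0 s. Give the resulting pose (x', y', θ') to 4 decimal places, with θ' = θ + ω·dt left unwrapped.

θ' = -2.3562 + 0.75·1.0 = -1.6062
R = v/ω = 0.5/0.75 = 0.6667
x' = 0.5 + 0.6667·(sin -1.6062 − sin -2.3562) = 0.3052
y' = 2.5 − 0.6667·(cos -1.6062 − cos -2.3562) = 2.0522

(0.3052, 2.0522, -1.6062)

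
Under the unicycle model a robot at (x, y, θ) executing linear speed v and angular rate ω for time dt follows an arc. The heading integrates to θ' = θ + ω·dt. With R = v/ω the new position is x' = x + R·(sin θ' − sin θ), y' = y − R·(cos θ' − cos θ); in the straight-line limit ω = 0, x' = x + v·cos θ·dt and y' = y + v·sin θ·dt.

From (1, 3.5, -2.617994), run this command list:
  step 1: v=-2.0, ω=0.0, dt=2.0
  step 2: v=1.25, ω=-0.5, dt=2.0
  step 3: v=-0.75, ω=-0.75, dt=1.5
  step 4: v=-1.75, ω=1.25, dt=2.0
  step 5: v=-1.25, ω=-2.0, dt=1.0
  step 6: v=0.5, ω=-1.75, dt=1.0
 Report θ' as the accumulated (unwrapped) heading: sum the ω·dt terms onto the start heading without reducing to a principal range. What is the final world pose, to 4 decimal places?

step 1: θ'=-2.6180 (straight) → pose (4.4641, 5.5000, -2.6180)
step 2: θ'=-3.6180 (R=-2.5000) → pose (2.0676, 5.4434, -3.6180)
step 3: θ'=-4.7430 (R=1.0000) → pose (2.6086, 4.5242, -4.7430)
step 4: θ'=-2.2430 (R=-1.4000) → pose (5.1034, 3.6096, -2.2430)
step 5: θ'=-4.2430 (R=0.6250) → pose (6.1498, 3.5031, -4.2430)
step 6: θ'=-5.9930 (R=-0.2857) → pose (6.3229, 3.9061, -5.9930)

(6.3229, 3.9061, -5.9930)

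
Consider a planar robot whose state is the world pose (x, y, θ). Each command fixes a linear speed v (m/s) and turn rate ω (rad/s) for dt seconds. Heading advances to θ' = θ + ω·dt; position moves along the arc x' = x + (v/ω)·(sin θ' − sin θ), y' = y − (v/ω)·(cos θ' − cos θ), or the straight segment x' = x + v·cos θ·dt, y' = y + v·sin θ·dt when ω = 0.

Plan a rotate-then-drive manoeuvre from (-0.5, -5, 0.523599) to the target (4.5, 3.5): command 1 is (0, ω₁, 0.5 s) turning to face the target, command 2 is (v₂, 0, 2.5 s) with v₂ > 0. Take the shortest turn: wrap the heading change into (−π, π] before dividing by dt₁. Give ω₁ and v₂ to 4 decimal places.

ω₁ = 1.0309, v₂ = 3.9446

heading to target = atan2(3.5−-5, 4.5−-0.5) = 1.0391
Δθ = wrap(1.0391 − 0.5236) = 0.5155; ω₁ = Δθ/dt₁ = 1.0309
distance = √((4.5−-0.5)² + (3.5−-5)²) = 9.8615; v₂ = distance/dt₂ = 3.9446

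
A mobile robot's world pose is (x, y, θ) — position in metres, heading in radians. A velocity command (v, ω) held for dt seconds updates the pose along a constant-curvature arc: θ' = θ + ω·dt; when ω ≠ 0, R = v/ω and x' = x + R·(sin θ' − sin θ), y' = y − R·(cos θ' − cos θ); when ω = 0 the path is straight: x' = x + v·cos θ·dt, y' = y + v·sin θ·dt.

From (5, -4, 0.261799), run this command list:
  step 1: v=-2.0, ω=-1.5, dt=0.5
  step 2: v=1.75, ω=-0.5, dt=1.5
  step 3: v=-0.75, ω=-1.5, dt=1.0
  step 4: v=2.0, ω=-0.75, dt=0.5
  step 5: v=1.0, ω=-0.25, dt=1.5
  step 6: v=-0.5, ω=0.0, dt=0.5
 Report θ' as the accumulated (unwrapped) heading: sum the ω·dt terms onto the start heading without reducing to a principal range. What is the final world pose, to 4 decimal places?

step 1: θ'=-0.4882 (R=1.3333) → pose (4.0295, -3.8897, -0.4882)
step 2: θ'=-1.2382 (R=-3.5000) → pose (5.6961, -5.8381, -1.2382)
step 3: θ'=-2.7382 (R=0.5000) → pose (5.9724, -5.2149, -2.7382)
step 4: θ'=-3.1132 (R=-2.6667) → pose (5.0013, -5.4279, -3.1132)
step 5: θ'=-3.4882 (R=-4.0000) → pose (3.5290, -5.1916, -3.4882)
step 6: θ'=-3.4882 (straight) → pose (3.7641, -5.2766, -3.4882)

(3.7641, -5.2766, -3.4882)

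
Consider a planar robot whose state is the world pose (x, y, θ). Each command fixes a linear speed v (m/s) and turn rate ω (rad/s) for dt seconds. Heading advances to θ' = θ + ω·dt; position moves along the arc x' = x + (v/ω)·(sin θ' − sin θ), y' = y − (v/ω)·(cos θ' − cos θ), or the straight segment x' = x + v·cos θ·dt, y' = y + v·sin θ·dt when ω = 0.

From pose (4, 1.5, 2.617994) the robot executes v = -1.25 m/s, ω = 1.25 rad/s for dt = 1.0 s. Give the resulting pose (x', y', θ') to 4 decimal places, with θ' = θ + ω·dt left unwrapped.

(5.1642, 1.6185, 3.8680)

θ' = 2.6180 + 1.25·1.0 = 3.8680
R = v/ω = -1.25/1.25 = -1.0000
x' = 4 + -1.0000·(sin 3.8680 − sin 2.6180) = 5.1642
y' = 1.5 − -1.0000·(cos 3.8680 − cos 2.6180) = 1.6185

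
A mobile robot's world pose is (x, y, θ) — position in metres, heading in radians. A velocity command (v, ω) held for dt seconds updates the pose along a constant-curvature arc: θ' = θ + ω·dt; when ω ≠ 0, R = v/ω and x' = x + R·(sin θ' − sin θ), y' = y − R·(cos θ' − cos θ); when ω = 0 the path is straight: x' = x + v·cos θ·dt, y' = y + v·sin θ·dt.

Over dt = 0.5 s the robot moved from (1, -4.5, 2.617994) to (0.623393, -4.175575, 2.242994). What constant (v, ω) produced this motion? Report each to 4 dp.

v = 1.0000, ω = -0.7500

Δθ = 2.242994 − 2.617994 = -0.375000
ω = Δθ/dt = -0.375000/0.5 = -0.7500
R = Δx/(sin θ' − sin θ) = -1.3333
v = R·ω = -1.3333·-0.7500 = 1.0000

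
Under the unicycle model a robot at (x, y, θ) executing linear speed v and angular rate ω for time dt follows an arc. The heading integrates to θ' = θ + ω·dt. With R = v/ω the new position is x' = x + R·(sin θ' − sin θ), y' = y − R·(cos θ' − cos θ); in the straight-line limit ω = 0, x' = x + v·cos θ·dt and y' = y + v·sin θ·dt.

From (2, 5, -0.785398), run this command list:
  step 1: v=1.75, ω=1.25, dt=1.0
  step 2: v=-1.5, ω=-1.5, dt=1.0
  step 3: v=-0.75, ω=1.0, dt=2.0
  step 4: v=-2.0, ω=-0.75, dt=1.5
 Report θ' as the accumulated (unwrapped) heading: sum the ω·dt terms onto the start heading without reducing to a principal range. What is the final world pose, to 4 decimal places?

step 1: θ'=0.4646 (R=1.4000) → pose (3.6172, 4.7383, 0.4646)
step 2: θ'=-1.0354 (R=1.0000) → pose (2.3091, 5.1222, -1.0354)
step 3: θ'=0.9646 (R=-0.7500) → pose (1.0477, 5.1668, 0.9646)
step 4: θ'=-0.1604 (R=2.6667) → pose (-1.5697, 4.0537, -0.1604)

(-1.5697, 4.0537, -0.1604)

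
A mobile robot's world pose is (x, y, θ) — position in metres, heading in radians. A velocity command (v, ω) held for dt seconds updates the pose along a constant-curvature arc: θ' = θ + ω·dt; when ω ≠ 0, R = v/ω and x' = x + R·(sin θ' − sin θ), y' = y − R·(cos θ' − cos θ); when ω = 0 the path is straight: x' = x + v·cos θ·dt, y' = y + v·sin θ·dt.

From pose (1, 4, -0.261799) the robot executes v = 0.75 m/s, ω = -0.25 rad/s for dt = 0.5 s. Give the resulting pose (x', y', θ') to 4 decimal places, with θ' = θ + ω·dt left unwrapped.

θ' = -0.2618 + -0.25·0.5 = -0.3868
R = v/ω = 0.75/-0.25 = -3.0000
x' = 1 + -3.0000·(sin -0.3868 − sin -0.2618) = 1.3552
y' = 4 − -3.0000·(cos -0.3868 − cos -0.2618) = 3.8806

(1.3552, 3.8806, -0.3868)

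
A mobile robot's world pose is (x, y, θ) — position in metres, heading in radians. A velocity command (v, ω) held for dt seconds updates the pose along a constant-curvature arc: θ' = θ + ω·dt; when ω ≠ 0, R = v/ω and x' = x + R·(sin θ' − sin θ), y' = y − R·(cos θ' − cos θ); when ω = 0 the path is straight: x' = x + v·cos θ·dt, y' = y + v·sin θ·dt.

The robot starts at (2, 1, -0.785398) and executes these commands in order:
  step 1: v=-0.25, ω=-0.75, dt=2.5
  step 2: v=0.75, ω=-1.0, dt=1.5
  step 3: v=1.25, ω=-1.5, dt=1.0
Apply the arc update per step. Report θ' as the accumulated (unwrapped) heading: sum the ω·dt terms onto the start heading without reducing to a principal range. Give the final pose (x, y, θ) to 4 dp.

(1.3192, 2.9166, -5.6604)

step 1: θ'=-2.6604 (R=0.3333) → pose (2.0814, 1.5312, -2.6604)
step 2: θ'=-4.1604 (R=-0.7500) → pose (1.0957, 1.8027, -4.1604)
step 3: θ'=-5.6604 (R=-0.8333) → pose (1.3192, 2.9166, -5.6604)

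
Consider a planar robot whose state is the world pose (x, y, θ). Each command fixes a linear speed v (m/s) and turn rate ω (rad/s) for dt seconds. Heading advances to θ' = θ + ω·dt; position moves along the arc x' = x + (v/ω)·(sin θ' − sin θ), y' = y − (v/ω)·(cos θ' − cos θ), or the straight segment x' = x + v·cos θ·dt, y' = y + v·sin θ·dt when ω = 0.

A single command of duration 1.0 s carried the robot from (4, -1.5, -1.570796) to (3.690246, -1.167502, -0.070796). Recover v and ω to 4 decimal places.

v = -0.5000, ω = 1.5000

Δθ = -0.070796 − -1.570796 = 1.500000
ω = Δθ/dt = 1.500000/1.0 = 1.5000
R = −Δy/(cos θ' − cos θ) = -0.3333
v = R·ω = -0.3333·1.5000 = -0.5000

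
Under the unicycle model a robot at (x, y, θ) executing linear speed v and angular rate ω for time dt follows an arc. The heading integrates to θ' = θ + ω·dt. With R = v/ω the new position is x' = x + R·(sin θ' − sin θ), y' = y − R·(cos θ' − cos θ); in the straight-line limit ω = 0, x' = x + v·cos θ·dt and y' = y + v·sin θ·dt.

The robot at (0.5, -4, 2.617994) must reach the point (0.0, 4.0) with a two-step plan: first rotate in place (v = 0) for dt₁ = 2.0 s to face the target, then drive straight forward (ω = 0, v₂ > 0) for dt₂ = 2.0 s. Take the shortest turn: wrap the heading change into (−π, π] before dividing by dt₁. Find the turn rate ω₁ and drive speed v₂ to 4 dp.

ω₁ = -0.4924, v₂ = 4.0078

heading to target = atan2(4−-4, 0−0.5) = 1.6332
Δθ = wrap(1.6332 − 2.6180) = -0.9848; ω₁ = Δθ/dt₁ = -0.4924
distance = √((0−0.5)² + (4−-4)²) = 8.0156; v₂ = distance/dt₂ = 4.0078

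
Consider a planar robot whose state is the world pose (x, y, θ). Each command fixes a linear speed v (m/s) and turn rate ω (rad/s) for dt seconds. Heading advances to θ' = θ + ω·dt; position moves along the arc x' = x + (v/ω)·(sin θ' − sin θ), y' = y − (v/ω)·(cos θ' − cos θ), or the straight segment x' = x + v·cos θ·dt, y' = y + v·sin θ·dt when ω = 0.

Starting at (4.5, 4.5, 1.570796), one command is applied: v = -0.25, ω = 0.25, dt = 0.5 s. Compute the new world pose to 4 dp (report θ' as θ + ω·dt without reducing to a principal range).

θ' = 1.5708 + 0.25·0.5 = 1.6958
R = v/ω = -0.25/0.25 = -1.0000
x' = 4.5 + -1.0000·(sin 1.6958 − sin 1.5708) = 4.5078
y' = 4.5 − -1.0000·(cos 1.6958 − cos 1.5708) = 4.3753

(4.5078, 4.3753, 1.6958)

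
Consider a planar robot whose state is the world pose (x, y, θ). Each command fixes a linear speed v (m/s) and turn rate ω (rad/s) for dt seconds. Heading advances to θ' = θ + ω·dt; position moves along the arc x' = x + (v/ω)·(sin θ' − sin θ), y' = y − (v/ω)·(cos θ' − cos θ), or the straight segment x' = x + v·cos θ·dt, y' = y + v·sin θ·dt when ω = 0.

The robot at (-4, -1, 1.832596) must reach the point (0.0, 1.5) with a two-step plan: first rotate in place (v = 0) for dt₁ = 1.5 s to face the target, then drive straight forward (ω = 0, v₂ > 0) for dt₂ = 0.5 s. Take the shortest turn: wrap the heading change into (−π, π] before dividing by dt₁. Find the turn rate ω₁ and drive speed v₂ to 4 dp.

heading to target = atan2(1.5−-1, 0−-4) = 0.5586
Δθ = wrap(0.5586 − 1.8326) = -1.2740; ω₁ = Δθ/dt₁ = -0.8493
distance = √((0−-4)² + (1.5−-1)²) = 4.7170; v₂ = distance/dt₂ = 9.4340

ω₁ = -0.8493, v₂ = 9.4340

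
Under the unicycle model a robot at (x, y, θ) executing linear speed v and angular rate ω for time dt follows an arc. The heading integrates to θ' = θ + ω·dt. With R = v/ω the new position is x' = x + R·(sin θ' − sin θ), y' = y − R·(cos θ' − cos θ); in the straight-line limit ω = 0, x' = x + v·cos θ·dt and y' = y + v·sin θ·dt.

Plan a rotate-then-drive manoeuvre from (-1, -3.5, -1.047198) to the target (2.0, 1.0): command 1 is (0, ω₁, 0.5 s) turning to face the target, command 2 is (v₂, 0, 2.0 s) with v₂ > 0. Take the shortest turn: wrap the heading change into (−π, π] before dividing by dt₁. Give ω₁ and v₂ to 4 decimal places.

ω₁ = 4.0600, v₂ = 2.7042

heading to target = atan2(1−-3.5, 2−-1) = 0.9828
Δθ = wrap(0.9828 − -1.0472) = 2.0300; ω₁ = Δθ/dt₁ = 4.0600
distance = √((2−-1)² + (1−-3.5)²) = 5.4083; v₂ = distance/dt₂ = 2.7042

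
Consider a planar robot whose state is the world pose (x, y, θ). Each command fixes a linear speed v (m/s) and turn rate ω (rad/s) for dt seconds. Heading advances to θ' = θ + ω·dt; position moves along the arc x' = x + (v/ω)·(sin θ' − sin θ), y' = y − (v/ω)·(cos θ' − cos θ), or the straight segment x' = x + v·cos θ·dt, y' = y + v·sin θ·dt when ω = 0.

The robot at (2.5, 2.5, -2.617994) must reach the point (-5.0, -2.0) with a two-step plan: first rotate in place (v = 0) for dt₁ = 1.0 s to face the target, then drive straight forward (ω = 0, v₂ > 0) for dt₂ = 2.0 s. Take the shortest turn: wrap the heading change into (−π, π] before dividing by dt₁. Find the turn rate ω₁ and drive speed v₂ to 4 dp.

heading to target = atan2(-2−2.5, -5−2.5) = -2.6012
Δθ = wrap(-2.6012 − -2.6180) = 0.0168; ω₁ = Δθ/dt₁ = 0.0168
distance = √((-5−2.5)² + (-2−2.5)²) = 8.7464; v₂ = distance/dt₂ = 4.3732

ω₁ = 0.0168, v₂ = 4.3732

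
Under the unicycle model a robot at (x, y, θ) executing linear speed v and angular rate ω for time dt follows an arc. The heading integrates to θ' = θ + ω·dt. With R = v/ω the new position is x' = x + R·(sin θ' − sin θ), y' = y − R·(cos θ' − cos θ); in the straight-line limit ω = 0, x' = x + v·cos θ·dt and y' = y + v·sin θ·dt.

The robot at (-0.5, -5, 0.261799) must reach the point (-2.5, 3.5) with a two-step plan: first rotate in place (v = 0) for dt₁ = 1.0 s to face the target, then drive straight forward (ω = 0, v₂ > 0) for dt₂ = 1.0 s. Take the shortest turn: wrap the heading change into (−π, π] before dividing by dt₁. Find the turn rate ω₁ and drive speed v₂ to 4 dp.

ω₁ = 1.5401, v₂ = 8.7321

heading to target = atan2(3.5−-5, -2.5−-0.5) = 1.8019
Δθ = wrap(1.8019 − 0.2618) = 1.5401; ω₁ = Δθ/dt₁ = 1.5401
distance = √((-2.5−-0.5)² + (3.5−-5)²) = 8.7321; v₂ = distance/dt₂ = 8.7321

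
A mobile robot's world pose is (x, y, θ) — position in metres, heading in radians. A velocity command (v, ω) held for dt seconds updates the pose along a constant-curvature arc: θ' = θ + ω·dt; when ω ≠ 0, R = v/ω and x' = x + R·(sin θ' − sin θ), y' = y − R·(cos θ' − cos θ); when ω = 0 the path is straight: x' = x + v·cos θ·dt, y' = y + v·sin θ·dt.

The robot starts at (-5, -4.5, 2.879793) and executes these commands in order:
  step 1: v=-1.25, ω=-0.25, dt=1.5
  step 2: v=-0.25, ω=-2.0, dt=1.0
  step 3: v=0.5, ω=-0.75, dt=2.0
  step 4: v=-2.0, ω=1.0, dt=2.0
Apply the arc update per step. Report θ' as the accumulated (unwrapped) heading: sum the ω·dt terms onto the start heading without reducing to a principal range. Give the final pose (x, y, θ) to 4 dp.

step 1: θ'=2.5048 (R=5.0000) → pose (-3.3210, -5.3096, 2.5048)
step 2: θ'=0.5048 (R=0.1250) → pose (-3.3348, -5.5195, 0.5048)
step 3: θ'=-0.9952 (R=-0.6667) → pose (-2.4532, -5.7402, -0.9952)
step 4: θ'=1.0048 (R=-2.0000) → pose (-5.8190, -5.7563, 1.0048)

(-5.8190, -5.7563, 1.0048)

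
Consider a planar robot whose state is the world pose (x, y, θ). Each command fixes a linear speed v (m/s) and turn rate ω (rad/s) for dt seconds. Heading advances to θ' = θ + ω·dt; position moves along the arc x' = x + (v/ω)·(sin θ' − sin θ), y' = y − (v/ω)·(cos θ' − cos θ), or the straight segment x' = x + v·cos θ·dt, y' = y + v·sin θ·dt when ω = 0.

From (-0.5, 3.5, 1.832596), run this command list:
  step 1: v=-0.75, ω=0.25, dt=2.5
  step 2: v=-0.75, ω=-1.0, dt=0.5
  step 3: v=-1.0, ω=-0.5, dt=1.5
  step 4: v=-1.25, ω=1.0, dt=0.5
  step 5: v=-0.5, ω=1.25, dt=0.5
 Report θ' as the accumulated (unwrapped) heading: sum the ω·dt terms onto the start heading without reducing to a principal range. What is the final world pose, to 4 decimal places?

(0.7770, -0.6482, 2.3326)

step 1: θ'=2.4576 (R=-3.0000) → pose (0.5021, 1.9513, 2.4576)
step 2: θ'=1.9576 (R=0.7500) → pose (0.7228, 1.6529, 1.9576)
step 3: θ'=1.2076 (R=2.0000) → pose (0.7400, 0.1879, 1.2076)
step 4: θ'=1.7076 (R=-1.2500) → pose (0.6702, -0.4266, 1.7076)
step 5: θ'=2.3326 (R=-0.4000) → pose (0.7770, -0.6482, 2.3326)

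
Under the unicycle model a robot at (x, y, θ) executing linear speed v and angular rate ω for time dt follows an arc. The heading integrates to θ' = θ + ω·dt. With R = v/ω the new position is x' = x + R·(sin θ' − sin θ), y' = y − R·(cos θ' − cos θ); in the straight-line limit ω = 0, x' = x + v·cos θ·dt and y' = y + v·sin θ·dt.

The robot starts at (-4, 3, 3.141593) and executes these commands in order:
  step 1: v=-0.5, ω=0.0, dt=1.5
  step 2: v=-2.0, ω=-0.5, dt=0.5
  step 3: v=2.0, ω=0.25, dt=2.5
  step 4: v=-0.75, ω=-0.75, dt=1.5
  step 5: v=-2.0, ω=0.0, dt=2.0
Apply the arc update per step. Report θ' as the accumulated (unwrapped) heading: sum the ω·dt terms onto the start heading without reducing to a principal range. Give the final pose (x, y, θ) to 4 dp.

step 1: θ'=3.1416 (straight) → pose (-3.2500, 3.0000, 3.1416)
step 2: θ'=2.8916 (R=4.0000) → pose (-2.2604, 2.8757, 2.8916)
step 3: θ'=3.5166 (R=8.0000) → pose (-7.1698, 2.5684, 3.5166)
step 4: θ'=2.3916 (R=1.0000) → pose (-6.1219, 2.3696, 2.3916)
step 5: θ'=2.3916 (straight) → pose (-3.1951, -0.3570, 2.3916)

(-3.1951, -0.3570, 2.3916)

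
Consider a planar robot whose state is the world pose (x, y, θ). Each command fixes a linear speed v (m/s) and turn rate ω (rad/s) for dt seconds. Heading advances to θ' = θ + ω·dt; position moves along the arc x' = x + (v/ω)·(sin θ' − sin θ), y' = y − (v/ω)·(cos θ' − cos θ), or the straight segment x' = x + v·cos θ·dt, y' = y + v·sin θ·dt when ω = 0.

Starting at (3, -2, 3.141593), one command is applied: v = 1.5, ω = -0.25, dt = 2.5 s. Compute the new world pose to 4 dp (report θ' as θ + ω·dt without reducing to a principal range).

(-0.5106, -0.8658, 2.5166)

θ' = 3.1416 + -0.25·2.5 = 2.5166
R = v/ω = 1.5/-0.25 = -6.0000
x' = 3 + -6.0000·(sin 2.5166 − sin 3.1416) = -0.5106
y' = -2 − -6.0000·(cos 2.5166 − cos 3.1416) = -0.8658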